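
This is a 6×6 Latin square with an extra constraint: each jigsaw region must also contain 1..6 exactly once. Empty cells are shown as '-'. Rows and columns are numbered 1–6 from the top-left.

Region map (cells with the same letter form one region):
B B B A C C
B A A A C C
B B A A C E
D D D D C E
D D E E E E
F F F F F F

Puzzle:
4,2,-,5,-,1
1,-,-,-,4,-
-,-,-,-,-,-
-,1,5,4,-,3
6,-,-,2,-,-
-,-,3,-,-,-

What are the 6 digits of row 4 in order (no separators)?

r1c3 = 6 (sole candidate).
r1c5 = 3 (sole candidate).
r2c3 = 2 (sole candidate).
r4c1 = 2: row 4 has {1,3,4,5}; col 1 has {1,4,6}; region has {1,4,5,6} → only 2 remains.
r4c5 = 6: row 4 has {1,2,3,4,5}; col 5 has {3,4}; region has {1,3,4} → only 6 remains.

215463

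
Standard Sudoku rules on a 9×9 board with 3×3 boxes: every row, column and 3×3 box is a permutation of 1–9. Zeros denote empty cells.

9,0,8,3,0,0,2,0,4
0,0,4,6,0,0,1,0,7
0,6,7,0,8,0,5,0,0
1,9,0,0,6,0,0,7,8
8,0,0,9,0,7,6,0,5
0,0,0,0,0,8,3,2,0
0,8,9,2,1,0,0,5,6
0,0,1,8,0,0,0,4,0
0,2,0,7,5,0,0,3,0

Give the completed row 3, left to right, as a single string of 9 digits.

267481593

row 1, column 5 = 7: row 1 has {2,3,4,8,9}; col 5 has {1,5,6,8}; box has {3,6,8} → only 7 remains.
row 1, column 8 = 6: row 1 has {2,3,4,7,8,9}; col 8 has {2,3,4,5,7}; box has {1,2,4,5,7} → only 6 remains.
row 3, column 8 = 9: row 3 has {5,6,7,8}; col 8 has {2,3,4,5,6,7}; box has {1,2,4,5,6,7} → only 9 remains.
row 3, column 9 = 3: row 3 has {5,6,7,8,9}; col 9 has {4,5,6,7,8}; box has {1,2,4,5,6,7,9} → only 3 remains.
row 4, column 7 = 4: row 4 has {1,6,7,8,9}; col 7 has {1,2,3,5,6}; box has {2,3,5,6,7,8} → only 4 remains.
row 5, column 8 = 1: row 5 has {5,6,7,8,9}; col 8 has {2,3,4,5,6,7,9}; box has {2,3,4,5,6,7,8} → only 1 remains.
row 6, column 5 = 4: row 6 has {2,3,8}; col 5 has {1,5,6,7,8}; box has {6,7,8,9} → only 4 remains.
row 6, column 9 = 9: row 6 has {2,3,4,8}; col 9 has {3,4,5,6,7,8}; box has {1,2,3,4,5,6,7,8} → only 9 remains.
row 7, column 7 = 7: row 7 has {1,2,5,6,8,9}; col 7 has {1,2,3,4,5,6}; box has {3,4,5,6} → only 7 remains.
row 8, column 7 = 9: row 8 has {1,4,8}; col 7 has {1,2,3,4,5,6,7}; box has {3,4,5,6,7} → only 9 remains.
row 8, column 9 = 2: row 8 has {1,4,8,9}; col 9 has {3,4,5,6,7,8,9}; box has {3,4,5,6,7,9} → only 2 remains.
row 9, column 3 = 6: row 9 has {2,3,5,7}; col 3 has {1,4,7,8,9}; box has {1,2,8,9} → only 6 remains.
row 9, column 7 = 8: row 9 has {2,3,5,6,7}; col 7 has {1,2,3,4,5,6,7,9}; box has {2,3,4,5,6,7,9} → only 8 remains.
row 9, column 9 = 1: row 9 has {2,3,5,6,7,8}; col 9 has {2,3,4,5,6,7,8,9}; box has {2,3,4,5,6,7,8,9} → only 1 remains.
row 2, column 8 = 8: row 2 has {1,4,6,7}; col 8 has {1,2,3,4,5,6,7,9}; box has {1,2,3,4,5,6,7,9} → only 8 remains.
row 3, column 1 = 2: row 3 has {3,5,6,7,8,9}; col 1 has {1,8,9}; box has {4,6,7,8,9} → only 2 remains.
row 4, column 4 = 5: row 4 has {1,4,6,7,8,9}; col 4 has {2,3,6,7,8,9}; box has {4,6,7,8,9} → only 5 remains.
row 6, column 3 = 5: row 6 has {2,3,4,8,9}; col 3 has {1,4,6,7,8,9}; box has {1,8,9} → only 5 remains.
row 6, column 4 = 1: row 6 has {2,3,4,5,8,9}; col 4 has {2,3,5,6,7,8,9}; box has {4,5,6,7,8,9} → only 1 remains.
row 8, column 5 = 3: row 8 has {1,2,4,8,9}; col 5 has {1,4,5,6,7,8}; box has {1,2,5,7,8} → only 3 remains.
row 8, column 6 = 6: row 8 has {1,2,3,4,8,9}; col 6 has {7,8}; box has {1,2,3,5,7,8} → only 6 remains.
row 9, column 1 = 4: row 9 has {1,2,3,5,6,7,8}; col 1 has {1,2,8,9}; box has {1,2,6,8,9} → only 4 remains.
row 9, column 6 = 9: row 9 has {1,2,3,4,5,6,7,8}; col 6 has {6,7,8}; box has {1,2,3,5,6,7,8} → only 9 remains.
row 3, column 4 = 4: row 3 has {2,3,5,6,7,8,9}; col 4 has {1,2,3,5,6,7,8,9}; box has {3,6,7,8} → only 4 remains.
row 3, column 6 = 1: row 3 has {2,3,4,5,6,7,8,9}; col 6 has {6,7,8,9}; box has {3,4,6,7,8} → only 1 remains.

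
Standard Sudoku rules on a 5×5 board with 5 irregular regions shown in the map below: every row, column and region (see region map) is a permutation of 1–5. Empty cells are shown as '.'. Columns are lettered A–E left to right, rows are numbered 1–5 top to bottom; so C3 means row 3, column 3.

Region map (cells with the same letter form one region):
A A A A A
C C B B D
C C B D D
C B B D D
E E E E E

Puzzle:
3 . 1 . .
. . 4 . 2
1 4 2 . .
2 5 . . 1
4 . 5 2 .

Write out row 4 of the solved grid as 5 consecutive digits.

25341

B1 = 2 (sole candidate).
A2 = 5 (sole candidate).
B2 = 3 (sole candidate).
D2 = 1 (sole candidate).
C4 = 3: row 4 has {1,2,5}; col 3 has {1,2,4,5}; region has {1,2,4,5} → only 3 remains.
D4 = 4: row 4 has {1,2,3,5}; col 4 has {1,2}; region has {1,2} → only 4 remains.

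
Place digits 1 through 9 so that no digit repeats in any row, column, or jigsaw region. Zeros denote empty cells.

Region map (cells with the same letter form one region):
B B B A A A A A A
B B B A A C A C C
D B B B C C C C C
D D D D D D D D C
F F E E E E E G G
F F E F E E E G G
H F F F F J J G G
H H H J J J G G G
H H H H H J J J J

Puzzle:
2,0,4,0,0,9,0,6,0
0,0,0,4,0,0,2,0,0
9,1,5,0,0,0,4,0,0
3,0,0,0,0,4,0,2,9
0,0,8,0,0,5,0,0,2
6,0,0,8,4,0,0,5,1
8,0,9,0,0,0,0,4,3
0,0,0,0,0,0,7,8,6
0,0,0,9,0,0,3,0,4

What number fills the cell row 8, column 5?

row 2, column 1 = 7: row 2 has {2,4}; col 1 has {2,3,6,8,9}; region has {1,2,4,5} → only 7 remains.
row 5, column 8 = 9: row 5 has {2,5,8}; col 8 has {2,4,5,6,8}; region has {1,2,3,4,5,6,7,8} → only 9 remains.
row 6, column 7 = 9: row 6 has {1,4,5,6,8}; col 7 has {2,3,4,7}; region has {4,5,8} → only 9 remains.
row 2, column 2 = 9: in row 2, 9 can only go here (every other open cell in that row sees a 9).
row 8, column 5 = 9: in row 8, 9 can only go here (every other open cell in that row sees a 9).

9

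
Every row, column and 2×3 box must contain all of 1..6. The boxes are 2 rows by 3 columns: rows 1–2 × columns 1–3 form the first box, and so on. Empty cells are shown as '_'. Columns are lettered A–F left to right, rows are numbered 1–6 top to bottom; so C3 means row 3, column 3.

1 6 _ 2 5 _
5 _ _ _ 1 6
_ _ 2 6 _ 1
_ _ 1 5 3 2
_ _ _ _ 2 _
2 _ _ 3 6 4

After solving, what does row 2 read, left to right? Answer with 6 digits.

F1 = 3: row 1 has {1,2,5,6}; col 6 has {1,2,4,6}; box has {1,2,5,6} → only 3 remains.
D2 = 4: row 2 has {1,5,6}; col 4 has {2,3,5,6}; box has {1,2,3,5,6} → only 4 remains.
E3 = 4: row 3 has {1,2,6}; col 5 has {1,2,3,5,6}; box has {1,2,3,5,6} → only 4 remains.
B4 = 4: row 4 has {1,2,3,5}; col 2 has {6}; box has {1,2} → only 4 remains.
D5 = 1: row 5 has {2}; col 4 has {2,3,4,5,6}; box has {2,3,4,6} → only 1 remains.
F5 = 5: row 5 has {1,2}; col 6 has {1,2,3,4,6}; box has {1,2,3,4,6} → only 5 remains.
C6 = 5: row 6 has {2,3,4,6}; col 3 has {1,2}; box has {2} → only 5 remains.
C1 = 4: row 1 has {1,2,3,5,6}; col 3 has {1,2,5}; box has {1,5,6} → only 4 remains.
C2 = 3: row 2 has {1,4,5,6}; col 3 has {1,2,4,5}; box has {1,4,5,6} → only 3 remains.
A3 = 3: row 3 has {1,2,4,6}; col 1 has {1,2,5}; box has {1,2,4} → only 3 remains.
B3 = 5: row 3 has {1,2,3,4,6}; col 2 has {4,6}; box has {1,2,3,4} → only 5 remains.
A4 = 6: row 4 has {1,2,3,4,5}; col 1 has {1,2,3,5}; box has {1,2,3,4,5} → only 6 remains.
A5 = 4: row 5 has {1,2,5}; col 1 has {1,2,3,5,6}; box has {2,5} → only 4 remains.
B5 = 3: row 5 has {1,2,4,5}; col 2 has {4,5,6}; box has {2,4,5} → only 3 remains.
C5 = 6: row 5 has {1,2,3,4,5}; col 3 has {1,2,3,4,5}; box has {2,3,4,5} → only 6 remains.
B6 = 1: row 6 has {2,3,4,5,6}; col 2 has {3,4,5,6}; box has {2,3,4,5,6} → only 1 remains.
B2 = 2: row 2 has {1,3,4,5,6}; col 2 has {1,3,4,5,6}; box has {1,3,4,5,6} → only 2 remains.

523416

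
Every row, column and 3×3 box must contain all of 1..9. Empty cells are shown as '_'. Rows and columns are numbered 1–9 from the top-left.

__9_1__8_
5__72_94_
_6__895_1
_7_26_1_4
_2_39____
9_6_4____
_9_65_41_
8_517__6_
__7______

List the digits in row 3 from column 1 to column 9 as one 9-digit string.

762489531

R3C4 = 4: row 3 has {1,5,6,8,9}; col 4 has {1,2,3,6,7}; box has {1,2,7,8,9} → only 4 remains.
R4C1 = 3 (sole candidate).
R4C3 = 8 (sole candidate).
R4C6 = 5 (sole candidate).
R4C8 = 9 (sole candidate).
R6C4 = 8 (sole candidate).
R7C1 = 2 (sole candidate).
R7C3 = 3 (sole candidate).
R7C6 = 8 (sole candidate).
R7C9 = 7 (sole candidate).
R8C2 = 4 (sole candidate).
R9C2 = 1 (sole candidate).
R9C4 = 9 (sole candidate).
R9C5 = 3 (sole candidate).
R1C2 = 3 (sole candidate).
R1C4 = 5 (sole candidate).
R1C6 = 6 (sole candidate).
R1C9 = 2 (sole candidate).
R2C2 = 8 (sole candidate).
R2C3 = 1 (sole candidate).
R2C6 = 3 (sole candidate).
R2C9 = 6 (sole candidate).
R3C1 = 7: row 3 has {1,4,5,6,8,9}; col 1 has {2,3,5,8,9}; box has {1,3,5,6,8,9} → only 7 remains.
R3C3 = 2: row 3 has {1,4,5,6,7,8,9}; col 3 has {1,3,5,6,7,8,9}; box has {1,3,5,6,7,8,9} → only 2 remains.
R3C8 = 3: row 3 has {1,2,4,5,6,7,8,9}; col 8 has {1,4,6,8,9}; box has {1,2,4,5,6,8,9} → only 3 remains.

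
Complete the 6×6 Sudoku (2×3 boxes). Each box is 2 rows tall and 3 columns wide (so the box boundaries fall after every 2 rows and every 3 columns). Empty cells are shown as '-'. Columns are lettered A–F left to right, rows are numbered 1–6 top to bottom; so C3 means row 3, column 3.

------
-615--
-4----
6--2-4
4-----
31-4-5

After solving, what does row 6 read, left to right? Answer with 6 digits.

316425

A2 = 2: row 2 has {1,5,6}; col 1 has {3,4,6}; box has {1,6} → only 2 remains.
F2 = 3: row 2 has {1,2,5,6}; col 6 has {4,5}; box has {5} → only 3 remains.
A1 = 5: row 1 has {}; col 1 has {2,3,4,6}; box has {1,2,6} → only 5 remains.
B1 = 3: row 1 has {5}; col 2 has {1,4,6}; box has {1,2,5,6} → only 3 remains.
C1 = 4: row 1 has {3,5}; col 3 has {1}; box has {1,2,3,5,6} → only 4 remains.
E2 = 4: row 2 has {1,2,3,5,6}; col 5 has {}; box has {3,5} → only 4 remains.
A3 = 1: row 3 has {4}; col 1 has {2,3,4,5,6}; box has {4,6} → only 1 remains.
F3 = 6: row 3 has {1,4}; col 6 has {3,4,5}; box has {2,4} → only 6 remains.
B4 = 5: row 4 has {2,4,6}; col 2 has {1,3,4,6}; box has {1,4,6} → only 5 remains.
C4 = 3: row 4 has {2,4,5,6}; col 3 has {1,4}; box has {1,4,5,6} → only 3 remains.
E4 = 1: row 4 has {2,3,4,5,6}; col 5 has {4}; box has {2,4,6} → only 1 remains.
B5 = 2: row 5 has {4}; col 2 has {1,3,4,5,6}; box has {1,3,4} → only 2 remains.
F5 = 1: row 5 has {2,4}; col 6 has {3,4,5,6}; box has {4,5} → only 1 remains.
C6 = 6: row 6 has {1,3,4,5}; col 3 has {1,3,4}; box has {1,2,3,4} → only 6 remains.
E6 = 2: row 6 has {1,3,4,5,6}; col 5 has {1,4}; box has {1,4,5} → only 2 remains.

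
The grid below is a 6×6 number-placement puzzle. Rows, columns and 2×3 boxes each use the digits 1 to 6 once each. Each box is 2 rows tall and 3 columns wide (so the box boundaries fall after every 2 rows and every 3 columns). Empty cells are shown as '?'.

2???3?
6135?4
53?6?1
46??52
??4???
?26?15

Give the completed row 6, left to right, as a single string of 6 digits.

R1C3 = 5: row 1 has {2,3}; col 3 has {3,4,6}; box has {1,2,3,6} → only 5 remains.
R1C4 = 1: row 1 has {2,3,5}; col 4 has {5,6}; box has {3,4,5} → only 1 remains.
R1C6 = 6: row 1 has {1,2,3,5}; col 6 has {1,2,4,5}; box has {1,3,4,5} → only 6 remains.
R2C5 = 2: row 2 has {1,3,4,5,6}; col 5 has {1,3,5}; box has {1,3,4,5,6} → only 2 remains.
R3C3 = 2: row 3 has {1,3,5,6}; col 3 has {3,4,5,6}; box has {3,4,5,6} → only 2 remains.
R3C5 = 4: row 3 has {1,2,3,5,6}; col 5 has {1,2,3,5}; box has {1,2,5,6} → only 4 remains.
R4C3 = 1: row 4 has {2,4,5,6}; col 3 has {2,3,4,5,6}; box has {2,3,4,5,6} → only 1 remains.
R4C4 = 3: row 4 has {1,2,4,5,6}; col 4 has {1,5,6}; box has {1,2,4,5,6} → only 3 remains.
R5C2 = 5: row 5 has {4}; col 2 has {1,2,3,6}; box has {2,4,6} → only 5 remains.
R5C4 = 2: row 5 has {4,5}; col 4 has {1,3,5,6}; box has {1,5} → only 2 remains.
R5C5 = 6: row 5 has {2,4,5}; col 5 has {1,2,3,4,5}; box has {1,2,5} → only 6 remains.
R5C6 = 3: row 5 has {2,4,5,6}; col 6 has {1,2,4,5,6}; box has {1,2,5,6} → only 3 remains.
R6C1 = 3: row 6 has {1,2,5,6}; col 1 has {2,4,5,6}; box has {2,4,5,6} → only 3 remains.
R6C4 = 4: row 6 has {1,2,3,5,6}; col 4 has {1,2,3,5,6}; box has {1,2,3,5,6} → only 4 remains.

326415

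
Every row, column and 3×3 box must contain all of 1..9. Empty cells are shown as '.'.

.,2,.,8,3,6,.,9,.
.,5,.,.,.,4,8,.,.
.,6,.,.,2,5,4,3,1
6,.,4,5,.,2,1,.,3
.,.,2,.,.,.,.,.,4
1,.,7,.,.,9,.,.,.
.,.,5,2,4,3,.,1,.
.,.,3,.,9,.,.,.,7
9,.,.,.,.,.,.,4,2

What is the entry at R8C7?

5

R1C3 = 1: row 1 has {2,3,6,8,9}; col 3 has {2,3,4,5,7}; box has {2,5,6} → only 1 remains.
R1C9 = 5: row 1 has {1,2,3,6,8,9}; col 9 has {1,2,3,4,7}; box has {1,3,4,8,9} → only 5 remains.
R2C3 = 9: row 2 has {4,5,8}; col 3 has {1,2,3,4,5,7}; box has {1,2,5,6} → only 9 remains.
R2C9 = 6: row 2 has {4,5,8,9}; col 9 has {1,2,3,4,5,7}; box has {1,3,4,5,8,9} → only 6 remains.
R3C3 = 8: row 3 has {1,2,3,4,5,6}; col 3 has {1,2,3,4,5,7,9}; box has {1,2,5,6,9} → only 8 remains.
R6C9 = 8: row 6 has {1,7,9}; col 9 has {1,2,3,4,5,6,7}; box has {1,3,4} → only 8 remains.
R7C9 = 9: row 7 has {1,2,3,4,5}; col 9 has {1,2,3,4,5,6,7,8}; box has {1,2,4,7} → only 9 remains.
R9C3 = 6: row 9 has {2,4,9}; col 3 has {1,2,3,4,5,7,8,9}; box has {3,5,9} → only 6 remains.
R1C7 = 7: row 1 has {1,2,3,5,6,8,9}; col 7 has {1,4,8}; box has {1,3,4,5,6,8,9} → only 7 remains.
R2C8 = 2: row 2 has {4,5,6,8,9}; col 8 has {1,3,4,9}; box has {1,3,4,5,6,7,8,9} → only 2 remains.
R3C1 = 7: row 3 has {1,2,3,4,5,6,8}; col 1 has {1,6,9}; box has {1,2,5,6,8,9} → only 7 remains.
R3C4 = 9: row 3 has {1,2,3,4,5,6,7,8}; col 4 has {2,5,8}; box has {2,3,4,5,6,8} → only 9 remains.
R4C8 = 7: row 4 has {1,2,3,4,5,6}; col 8 has {1,2,3,4,9}; box has {1,3,4,8} → only 7 remains.
R6C2 = 3: row 6 has {1,7,8,9}; col 2 has {2,5,6}; box has {1,2,4,6,7} → only 3 remains.
R6C5 = 6: row 6 has {1,3,7,8,9}; col 5 has {2,3,4,9}; box has {2,5,9} → only 6 remains.
R6C8 = 5: row 6 has {1,3,6,7,8,9}; col 8 has {1,2,3,4,7,9}; box has {1,3,4,7,8} → only 5 remains.
R7C1 = 8: row 7 has {1,2,3,4,5,9}; col 1 has {1,6,7,9}; box has {3,5,6,9} → only 8 remains.
R7C2 = 7: row 7 has {1,2,3,4,5,8,9}; col 2 has {2,3,5,6}; box has {3,5,6,8,9} → only 7 remains.
R7C7 = 6: row 7 has {1,2,3,4,5,7,8,9}; col 7 has {1,4,7,8}; box has {1,2,4,7,9} → only 6 remains.
R8C7 = 5: row 8 has {3,7,9}; col 7 has {1,4,6,7,8}; box has {1,2,4,6,7,9} → only 5 remains.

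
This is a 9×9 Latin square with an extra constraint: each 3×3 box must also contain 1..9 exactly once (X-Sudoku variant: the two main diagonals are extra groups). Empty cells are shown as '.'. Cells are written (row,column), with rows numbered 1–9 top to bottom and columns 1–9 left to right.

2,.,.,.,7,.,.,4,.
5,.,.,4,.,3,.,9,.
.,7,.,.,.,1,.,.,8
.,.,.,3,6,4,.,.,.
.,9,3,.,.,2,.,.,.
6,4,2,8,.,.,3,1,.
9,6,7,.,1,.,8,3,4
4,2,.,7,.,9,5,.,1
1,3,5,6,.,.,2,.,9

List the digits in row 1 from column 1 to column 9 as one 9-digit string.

289576143

(2,2) = 1: row 2 has {3,4,5,9}; col 2 has {2,3,4,6,7,9}; box has {2,5,7}; main diagonal has {2,3,8,9} → only 1 remains.
(3,1) = 3: row 3 has {1,7,8}; col 1 has {1,2,4,5,6,9}; box has {1,2,5,7} → only 3 remains.
(3,7) = 6: row 3 has {1,3,7,8}; col 7 has {2,3,5,8}; box has {4,8,9}; anti-diagonal has {1,2,4,7,8,9} → only 6 remains.
(5,5) = 5: row 5 has {2,3,9}; col 5 has {1,6,7}; box has {2,3,4,6,8}; main diagonal has {1,2,3,8,9}; anti-diagonal has {1,2,4,6,7,8,9} → only 5 remains.
(6,5) = 9: row 6 has {1,2,3,4,6,8}; col 5 has {1,5,6,7}; box has {2,3,4,5,6,8} → only 9 remains.
(6,6) = 7: row 6 has {1,2,3,4,6,8,9}; col 6 has {1,2,3,4,9}; box has {2,3,4,5,6,8,9}; main diagonal has {1,2,3,5,8,9} → only 7 remains.
(6,9) = 5: row 6 has {1,2,3,4,6,7,8,9}; col 9 has {1,4,8,9}; box has {1,3} → only 5 remains.
(7,6) = 5: row 7 has {1,3,4,6,7,8,9}; col 6 has {1,2,3,4,7,9}; box has {1,6,7,9} → only 5 remains.
(8,3) = 8: row 8 has {1,2,4,5,7,9}; col 3 has {2,3,5,7}; box has {1,2,3,4,5,6,7,9} → only 8 remains.
(8,5) = 3: row 8 has {1,2,4,5,7,8,9}; col 5 has {1,5,6,7,9}; box has {1,5,6,7,9} → only 3 remains.
(8,8) = 6: row 8 has {1,2,3,4,5,7,8,9}; col 8 has {1,3,4,9}; box has {1,2,3,4,5,8,9}; main diagonal has {1,2,3,5,7,8,9} → only 6 remains.
(9,6) = 8: row 9 has {1,2,3,5,6,9}; col 6 has {1,2,3,4,5,7,9}; box has {1,3,5,6,7,9} → only 8 remains.
(9,8) = 7: row 9 has {1,2,3,5,6,8,9}; col 8 has {1,3,4,6,9}; box has {1,2,3,4,5,6,8,9} → only 7 remains.
(1,2) = 8: row 1 has {2,4,7}; col 2 has {1,2,3,4,6,7,9}; box has {1,2,3,5,7} → only 8 remains.
(1,6) = 6: row 1 has {2,4,7,8}; col 6 has {1,2,3,4,5,7,8,9}; box has {1,3,4,7} → only 6 remains.
(1,7) = 1: row 1 has {2,4,6,7,8}; col 7 has {2,3,5,6,8}; box has {4,6,8,9} → only 1 remains.
(1,9) = 3: row 1 has {1,2,4,6,7,8}; col 9 has {1,4,5,8,9}; box has {1,4,6,8,9}; anti-diagonal has {1,2,4,5,6,7,8,9} → only 3 remains.
(2,3) = 6: row 2 has {1,3,4,5,9}; col 3 has {2,3,5,7,8}; box has {1,2,3,5,7,8} → only 6 remains.
(2,7) = 7: row 2 has {1,3,4,5,6,9}; col 7 has {1,2,3,5,6,8}; box has {1,3,4,6,8,9} → only 7 remains.
(2,9) = 2: row 2 has {1,3,4,5,6,7,9}; col 9 has {1,3,4,5,8,9}; box has {1,3,4,6,7,8,9} → only 2 remains.
(3,3) = 4: row 3 has {1,3,6,7,8}; col 3 has {2,3,5,6,7,8}; box has {1,2,3,5,6,7,8}; main diagonal has {1,2,3,5,6,7,8,9} → only 4 remains.
(3,5) = 2: row 3 has {1,3,4,6,7,8}; col 5 has {1,3,5,6,7,9}; box has {1,3,4,6,7} → only 2 remains.
(3,8) = 5: row 3 has {1,2,3,4,6,7,8}; col 8 has {1,3,4,6,7,9}; box has {1,2,3,4,6,7,8,9} → only 5 remains.
(4,2) = 5: row 4 has {3,4,6}; col 2 has {1,2,3,4,6,7,8,9}; box has {2,3,4,6,9} → only 5 remains.
(4,3) = 1: row 4 has {3,4,5,6}; col 3 has {2,3,4,5,6,7,8}; box has {2,3,4,5,6,9} → only 1 remains.
(4,7) = 9: row 4 has {1,3,4,5,6}; col 7 has {1,2,3,5,6,7,8}; box has {1,3,5} → only 9 remains.
(4,9) = 7: row 4 has {1,3,4,5,6,9}; col 9 has {1,2,3,4,5,8,9}; box has {1,3,5,9} → only 7 remains.
(5,4) = 1: row 5 has {2,3,5,9}; col 4 has {3,4,6,7,8}; box has {2,3,4,5,6,7,8,9} → only 1 remains.
(5,7) = 4: row 5 has {1,2,3,5,9}; col 7 has {1,2,3,5,6,7,8,9}; box has {1,3,5,7,9} → only 4 remains.
(5,8) = 8: row 5 has {1,2,3,4,5,9}; col 8 has {1,3,4,5,6,7,9}; box has {1,3,4,5,7,9} → only 8 remains.
(5,9) = 6: row 5 has {1,2,3,4,5,8,9}; col 9 has {1,2,3,4,5,7,8,9}; box has {1,3,4,5,7,8,9} → only 6 remains.
(7,4) = 2: row 7 has {1,3,4,5,6,7,8,9}; col 4 has {1,3,4,6,7,8}; box has {1,3,5,6,7,8,9} → only 2 remains.
(9,5) = 4: row 9 has {1,2,3,5,6,7,8,9}; col 5 has {1,2,3,5,6,7,9}; box has {1,2,3,5,6,7,8,9} → only 4 remains.
(1,3) = 9: row 1 has {1,2,3,4,6,7,8}; col 3 has {1,2,3,4,5,6,7,8}; box has {1,2,3,4,5,6,7,8} → only 9 remains.
(1,4) = 5: row 1 has {1,2,3,4,6,7,8,9}; col 4 has {1,2,3,4,6,7,8}; box has {1,2,3,4,6,7} → only 5 remains.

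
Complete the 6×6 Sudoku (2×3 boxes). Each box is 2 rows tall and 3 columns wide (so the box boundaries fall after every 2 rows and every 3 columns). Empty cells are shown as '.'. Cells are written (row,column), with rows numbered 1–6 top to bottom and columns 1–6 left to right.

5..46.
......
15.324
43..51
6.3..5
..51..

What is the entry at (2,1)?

(3,3) = 6: row 3 has {1,2,3,4,5}; col 3 has {3,5}; box has {1,3,4,5} → only 6 remains.
(4,3) = 2: row 4 has {1,3,4,5}; col 3 has {3,5,6}; box has {1,3,4,5,6} → only 2 remains.
(4,4) = 6: row 4 has {1,2,3,4,5}; col 4 has {1,3,4}; box has {1,2,3,4,5} → only 6 remains.
(5,4) = 2: row 5 has {3,5,6}; col 4 has {1,3,4,6}; box has {1,5} → only 2 remains.
(5,5) = 4: row 5 has {2,3,5,6}; col 5 has {2,5,6}; box has {1,2,5} → only 4 remains.
(6,1) = 2: row 6 has {1,5}; col 1 has {1,4,5,6}; box has {3,5,6} → only 2 remains.
(6,2) = 4: row 6 has {1,2,5}; col 2 has {3,5}; box has {2,3,5,6} → only 4 remains.
(6,5) = 3: row 6 has {1,2,4,5}; col 5 has {2,4,5,6}; box has {1,2,4,5} → only 3 remains.
(6,6) = 6: row 6 has {1,2,3,4,5}; col 6 has {1,4,5}; box has {1,2,3,4,5} → only 6 remains.
(1,3) = 1: row 1 has {4,5,6}; col 3 has {2,3,5,6}; box has {5} → only 1 remains.
(2,1) = 3: row 2 has {}; col 1 has {1,2,4,5,6}; box has {1,5} → only 3 remains.

3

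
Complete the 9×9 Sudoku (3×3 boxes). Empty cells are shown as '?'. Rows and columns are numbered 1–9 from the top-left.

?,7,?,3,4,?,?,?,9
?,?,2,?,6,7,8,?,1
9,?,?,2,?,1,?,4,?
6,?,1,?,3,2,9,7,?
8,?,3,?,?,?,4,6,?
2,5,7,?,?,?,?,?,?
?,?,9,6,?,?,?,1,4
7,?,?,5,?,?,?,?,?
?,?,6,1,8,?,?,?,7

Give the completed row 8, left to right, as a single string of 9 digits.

714529386

row 2, column 4 = 9: row 2 has {1,2,6,7,8}; col 4 has {1,2,3,5,6}; box has {1,2,3,4,6,7} → only 9 remains.
row 3, column 5 = 5: row 3 has {1,2,4,9}; col 5 has {3,4,6,8}; box has {1,2,3,4,6,7,9} → only 5 remains.
row 4, column 2 = 4: row 4 has {1,2,3,6,7,9}; col 2 has {5,7}; box has {1,2,3,5,6,7,8} → only 4 remains.
row 4, column 4 = 8: row 4 has {1,2,3,4,6,7,9}; col 4 has {1,2,3,5,6,9}; box has {2,3} → only 8 remains.
row 4, column 9 = 5: row 4 has {1,2,3,4,6,7,8,9}; col 9 has {1,4,7,9}; box has {4,6,7,9} → only 5 remains.
row 5, column 2 = 9: row 5 has {3,4,6,8}; col 2 has {4,5,7}; box has {1,2,3,4,5,6,7,8} → only 9 remains.
row 5, column 4 = 7: row 5 has {3,4,6,8,9}; col 4 has {1,2,3,5,6,8,9}; box has {2,3,8} → only 7 remains.
row 5, column 5 = 1: row 5 has {3,4,6,7,8,9}; col 5 has {3,4,5,6,8}; box has {2,3,7,8} → only 1 remains.
row 5, column 6 = 5: row 5 has {1,3,4,6,7,8,9}; col 6 has {1,2,7}; box has {1,2,3,7,8} → only 5 remains.
row 5, column 9 = 2: row 5 has {1,3,4,5,6,7,8,9}; col 9 has {1,4,5,7,9}; box has {4,5,6,7,9} → only 2 remains.
row 6, column 4 = 4: row 6 has {2,5,7}; col 4 has {1,2,3,5,6,7,8,9}; box has {1,2,3,5,7,8} → only 4 remains.
row 6, column 5 = 9: row 6 has {2,4,5,7}; col 5 has {1,3,4,5,6,8}; box has {1,2,3,4,5,7,8} → only 9 remains.
row 6, column 6 = 6: row 6 has {2,4,5,7,9}; col 6 has {1,2,5,7}; box has {1,2,3,4,5,7,8,9} → only 6 remains.
row 7, column 6 = 3: row 7 has {1,4,6,9}; col 6 has {1,2,5,6,7}; box has {1,5,6,8} → only 3 remains.
row 8, column 5 = 2: row 8 has {5,7}; col 5 has {1,3,4,5,6,8,9}; box has {1,3,5,6,8} → only 2 remains.
row 1, column 6 = 8: row 1 has {3,4,7,9}; col 6 has {1,2,3,5,6,7}; box has {1,2,3,4,5,6,7,9} → only 8 remains.
row 2, column 2 = 3: row 2 has {1,2,6,7,8,9}; col 2 has {4,5,7,9}; box has {2,7,9} → only 3 remains.
row 2, column 8 = 5: row 2 has {1,2,3,6,7,8,9}; col 8 has {1,4,6,7}; box has {1,4,8,9} → only 5 remains.
row 3, column 3 = 8: row 3 has {1,2,4,5,9}; col 3 has {1,2,3,6,7,9}; box has {2,3,7,9} → only 8 remains.
row 7, column 1 = 5: row 7 has {1,3,4,6,9}; col 1 has {2,6,7,8,9}; box has {6,7,9} → only 5 remains.
row 7, column 5 = 7: row 7 has {1,3,4,5,6,9}; col 5 has {1,2,3,4,5,6,8,9}; box has {1,2,3,5,6,8} → only 7 remains.
row 7, column 7 = 2: row 7 has {1,3,4,5,6,7,9}; col 7 has {4,8,9}; box has {1,4,7} → only 2 remains.
row 8, column 3 = 4: row 8 has {2,5,7}; col 3 has {1,2,3,6,7,8,9}; box has {5,6,7,9} → only 4 remains.
row 8, column 6 = 9: row 8 has {2,4,5,7}; col 6 has {1,2,3,5,6,7,8}; box has {1,2,3,5,6,7,8} → only 9 remains.
row 9, column 1 = 3: row 9 has {1,6,7,8}; col 1 has {2,5,6,7,8,9}; box has {4,5,6,7,9} → only 3 remains.
row 9, column 2 = 2: row 9 has {1,3,6,7,8}; col 2 has {3,4,5,7,9}; box has {3,4,5,6,7,9} → only 2 remains.
row 9, column 6 = 4: row 9 has {1,2,3,6,7,8}; col 6 has {1,2,3,5,6,7,8,9}; box has {1,2,3,5,6,7,8,9} → only 4 remains.
row 9, column 7 = 5: row 9 has {1,2,3,4,6,7,8}; col 7 has {2,4,8,9}; box has {1,2,4,7} → only 5 remains.
row 9, column 8 = 9: row 9 has {1,2,3,4,5,6,7,8}; col 8 has {1,4,5,6,7}; box has {1,2,4,5,7} → only 9 remains.
row 1, column 1 = 1: row 1 has {3,4,7,8,9}; col 1 has {2,3,5,6,7,8,9}; box has {2,3,7,8,9} → only 1 remains.
row 1, column 3 = 5: row 1 has {1,3,4,7,8,9}; col 3 has {1,2,3,4,6,7,8,9}; box has {1,2,3,7,8,9} → only 5 remains.
row 1, column 7 = 6: row 1 has {1,3,4,5,7,8,9}; col 7 has {2,4,5,8,9}; box has {1,4,5,8,9} → only 6 remains.
row 1, column 8 = 2: row 1 has {1,3,4,5,6,7,8,9}; col 8 has {1,4,5,6,7,9}; box has {1,4,5,6,8,9} → only 2 remains.
row 2, column 1 = 4: row 2 has {1,2,3,5,6,7,8,9}; col 1 has {1,2,3,5,6,7,8,9}; box has {1,2,3,5,7,8,9} → only 4 remains.
row 3, column 2 = 6: row 3 has {1,2,4,5,8,9}; col 2 has {2,3,4,5,7,9}; box has {1,2,3,4,5,7,8,9} → only 6 remains.
row 3, column 9 = 3: row 3 has {1,2,4,5,6,8,9}; col 9 has {1,2,4,5,7,9}; box has {1,2,4,5,6,8,9} → only 3 remains.
row 6, column 9 = 8: row 6 has {2,4,5,6,7,9}; col 9 has {1,2,3,4,5,7,9}; box has {2,4,5,6,7,9} → only 8 remains.
row 7, column 2 = 8: row 7 has {1,2,3,4,5,6,7,9}; col 2 has {2,3,4,5,6,7,9}; box has {2,3,4,5,6,7,9} → only 8 remains.
row 8, column 2 = 1: row 8 has {2,4,5,7,9}; col 2 has {2,3,4,5,6,7,8,9}; box has {2,3,4,5,6,7,8,9} → only 1 remains.
row 8, column 7 = 3: row 8 has {1,2,4,5,7,9}; col 7 has {2,4,5,6,8,9}; box has {1,2,4,5,7,9} → only 3 remains.
row 8, column 8 = 8: row 8 has {1,2,3,4,5,7,9}; col 8 has {1,2,4,5,6,7,9}; box has {1,2,3,4,5,7,9} → only 8 remains.
row 8, column 9 = 6: row 8 has {1,2,3,4,5,7,8,9}; col 9 has {1,2,3,4,5,7,8,9}; box has {1,2,3,4,5,7,8,9} → only 6 remains.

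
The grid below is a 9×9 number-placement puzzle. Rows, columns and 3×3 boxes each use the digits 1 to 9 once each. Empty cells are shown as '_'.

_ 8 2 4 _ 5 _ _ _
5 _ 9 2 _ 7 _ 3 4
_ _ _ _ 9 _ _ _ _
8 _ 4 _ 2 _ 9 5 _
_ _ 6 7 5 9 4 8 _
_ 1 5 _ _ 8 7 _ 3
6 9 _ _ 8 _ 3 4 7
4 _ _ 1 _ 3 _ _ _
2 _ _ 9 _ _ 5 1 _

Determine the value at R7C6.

2

R2C2 = 6 (sole candidate).
R2C5 = 1 (sole candidate).
R2C7 = 8 (sole candidate).
R3C6 = 6 (sole candidate).
R4C6 = 1 (sole candidate).
R4C9 = 6 (sole candidate).
R5C1 = 3 (sole candidate).
R5C2 = 2 (sole candidate).
R5C9 = 1 (sole candidate).
R6C1 = 9 (sole candidate).
R6C4 = 6 (sole candidate).
R6C5 = 4 (sole candidate).
R6C8 = 2 (sole candidate).
R7C3 = 1 (sole candidate).
R7C4 = 5 (sole candidate).
R7C6 = 2: row 7 has {1,3,4,5,6,7,8,9}; col 6 has {1,3,5,6,7,8,9}; box has {1,3,5,8,9} → only 2 remains.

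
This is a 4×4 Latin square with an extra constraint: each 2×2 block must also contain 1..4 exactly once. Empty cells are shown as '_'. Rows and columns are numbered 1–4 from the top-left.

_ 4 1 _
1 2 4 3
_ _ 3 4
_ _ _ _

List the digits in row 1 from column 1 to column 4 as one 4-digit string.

row 1, column 1 = 3: row 1 has {1,4}; col 1 has {1}; box has {1,2,4} → only 3 remains.
row 1, column 4 = 2: row 1 has {1,3,4}; col 4 has {3,4}; box has {1,3,4} → only 2 remains.

3412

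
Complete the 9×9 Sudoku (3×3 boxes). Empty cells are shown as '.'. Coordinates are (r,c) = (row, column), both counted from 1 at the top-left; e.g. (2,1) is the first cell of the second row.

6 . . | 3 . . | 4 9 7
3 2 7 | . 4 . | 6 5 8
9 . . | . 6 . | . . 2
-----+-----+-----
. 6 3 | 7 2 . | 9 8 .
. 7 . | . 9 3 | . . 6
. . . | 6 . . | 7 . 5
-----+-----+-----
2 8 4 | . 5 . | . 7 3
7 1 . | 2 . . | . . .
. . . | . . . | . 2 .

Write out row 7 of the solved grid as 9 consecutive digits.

284956173

(1,2) = 5 (sole candidate).
(3,2) = 4 (sole candidate).
(6,2) = 9 (sole candidate).
(7,7) = 1: row 7 has {2,3,4,5,7,8}; col 7 has {4,6,7,9}; box has {2,3,7} → only 1 remains.
(9,1) = 5 (sole candidate).
(9,2) = 3 (sole candidate).
(9,7) = 8 (sole candidate).
(3,7) = 3 (sole candidate).
(3,8) = 1 (sole candidate).
(5,7) = 2 (sole candidate).
(5,8) = 4 (sole candidate).
(6,8) = 3 (sole candidate).
(7,4) = 9: row 7 has {1,2,3,4,5,7,8}; col 4 has {2,3,6,7}; box has {2,5} → only 9 remains.
(7,6) = 6: row 7 has {1,2,3,4,5,7,8,9}; col 6 has {3}; box has {2,5,9} → only 6 remains.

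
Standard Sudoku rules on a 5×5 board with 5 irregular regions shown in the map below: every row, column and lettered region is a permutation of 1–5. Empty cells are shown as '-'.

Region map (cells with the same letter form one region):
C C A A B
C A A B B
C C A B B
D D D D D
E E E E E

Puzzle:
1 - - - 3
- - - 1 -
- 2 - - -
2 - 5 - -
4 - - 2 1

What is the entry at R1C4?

R4C5 = 4 (sole candidate).
R5C3 = 3 (sole candidate).
R3C5 = 5 (sole candidate).
R4C4 = 3 (sole candidate).
R5C2 = 5 (sole candidate).
R1C2 = 4 (sole candidate).
R1C3 = 2 (sole candidate).
R1C4 = 5: row 1 has {1,2,3,4}; col 4 has {1,2,3}; region has {2} → only 5 remains.

5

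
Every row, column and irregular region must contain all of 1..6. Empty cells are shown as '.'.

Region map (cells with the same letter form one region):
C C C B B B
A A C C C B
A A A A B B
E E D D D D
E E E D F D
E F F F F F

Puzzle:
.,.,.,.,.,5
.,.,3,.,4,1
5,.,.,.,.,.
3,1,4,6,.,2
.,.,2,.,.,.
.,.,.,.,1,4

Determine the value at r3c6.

r4c5 = 5: row 4 has {1,2,3,4,6}; col 5 has {1,4}; region has {2,4,6} → only 5 remains.
r5c6 = 3: row 5 has {2}; col 6 has {1,2,4,5}; region has {2,4,5,6} → only 3 remains.
r6c1 = 6: row 6 has {1,4}; col 1 has {3,5}; region has {1,2,3} → only 6 remains.
r6c3 = 5: row 6 has {1,4,6}; col 3 has {2,3,4}; region has {1,4} → only 5 remains.
r2c1 = 2: row 2 has {1,3,4}; col 1 has {3,5,6}; region has {5} → only 2 remains.
r2c2 = 6: row 2 has {1,2,3,4}; col 2 has {1}; region has {2,5} → only 6 remains.
r2c4 = 5: row 2 has {1,2,3,4,6}; col 4 has {6}; region has {3,4} → only 5 remains.
r3c3 = 1: row 3 has {5}; col 3 has {2,3,4,5}; region has {2,5,6} → only 1 remains.
r3c6 = 6: row 3 has {1,5}; col 6 has {1,2,3,4,5}; region has {1,5} → only 6 remains.

6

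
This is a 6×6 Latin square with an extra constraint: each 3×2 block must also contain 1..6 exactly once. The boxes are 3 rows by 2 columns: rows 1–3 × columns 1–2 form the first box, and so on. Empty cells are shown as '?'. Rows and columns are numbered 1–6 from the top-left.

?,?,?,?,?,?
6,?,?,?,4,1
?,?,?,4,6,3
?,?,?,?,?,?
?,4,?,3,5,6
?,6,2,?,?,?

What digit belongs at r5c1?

r1c5 = 2: row 1 has {}; col 5 has {4,5,6}; box has {1,3,4,6} → only 2 remains.
r1c6 = 5: row 1 has {2}; col 6 has {1,3,6}; box has {1,2,3,4,6} → only 5 remains.
r5c3 = 1: row 5 has {3,4,5,6}; col 3 has {2}; box has {2,3} → only 1 remains.
r6c4 = 5: row 6 has {2,6}; col 4 has {3,4}; box has {1,2,3} → only 5 remains.
r6c6 = 4: row 6 has {2,5,6}; col 6 has {1,3,5,6}; box has {5,6} → only 4 remains.
r2c4 = 2: row 2 has {1,4,6}; col 4 has {3,4,5}; box has {4} → only 2 remains.
r3c3 = 5: row 3 has {3,4,6}; col 3 has {1,2}; box has {2,4} → only 5 remains.
r4c4 = 6: row 4 has {}; col 4 has {2,3,4,5}; box has {1,2,3,5} → only 6 remains.
r4c6 = 2: row 4 has {6}; col 6 has {1,3,4,5,6}; box has {4,5,6} → only 2 remains.
r5c1 = 2: row 5 has {1,3,4,5,6}; col 1 has {6}; box has {4,6} → only 2 remains.

2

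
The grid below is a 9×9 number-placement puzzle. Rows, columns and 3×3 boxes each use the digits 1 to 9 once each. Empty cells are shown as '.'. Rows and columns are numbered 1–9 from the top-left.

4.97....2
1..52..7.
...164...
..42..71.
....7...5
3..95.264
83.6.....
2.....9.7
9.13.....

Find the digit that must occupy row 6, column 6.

row 5, column 1 = 6: row 5 has {5,7}; col 1 has {1,2,3,4,8,9}; box has {3,4} → only 6 remains.
row 7, column 9 = 1: row 7 has {3,6,8}; col 9 has {2,4,5,7}; box has {7,9} → only 1 remains.
row 4, column 1 = 5: row 4 has {1,2,4,7}; col 1 has {1,2,3,4,6,8,9}; box has {3,4,6} → only 5 remains.
row 3, column 1 = 7: row 3 has {1,4,6}; col 1 has {1,2,3,4,5,6,8,9}; box has {1,4,9} → only 7 remains.
row 1, column 7 = 1: in row 1, 1 can only go here (every other open cell in that row sees a 1).
row 1, column 2 = 6: in row 1, 6 can only go here (every other open cell in that row sees a 6).
row 2, column 2 = 8: row 2 has {1,2,5,7}; col 2 has {3,6}; box has {1,4,6,7,9} → only 8 remains.
row 2, column 3 = 3: row 2 has {1,2,5,7,8}; col 3 has {1,4,9}; box has {1,4,6,7,8,9} → only 3 remains.
row 2, column 6 = 9: row 2 has {1,2,3,5,7,8}; col 6 has {4}; box has {1,2,4,5,6,7} → only 9 remains.
row 2, column 9 = 6: row 2 has {1,2,3,5,7,8,9}; col 9 has {1,2,4,5,7}; box has {1,2,7} → only 6 remains.
row 4, column 2 = 9: row 4 has {1,2,4,5,7}; col 2 has {3,6,8}; box has {3,4,5,6} → only 9 remains.
row 9, column 9 = 8: row 9 has {1,3,9}; col 9 has {1,2,4,5,6,7}; box has {1,7,9} → only 8 remains.
row 2, column 7 = 4: row 2 has {1,2,3,5,6,7,8,9}; col 7 has {1,2,7,9}; box has {1,2,6,7} → only 4 remains.
row 4, column 9 = 3: row 4 has {1,2,4,5,7,9}; col 9 has {1,2,4,5,6,7,8}; box has {1,2,4,5,6,7} → only 3 remains.
row 5, column 7 = 8: row 5 has {5,6,7}; col 7 has {1,2,4,7,9}; box has {1,2,3,4,5,6,7} → only 8 remains.
row 5, column 8 = 9: row 5 has {5,6,7,8}; col 8 has {1,6,7}; box has {1,2,3,4,5,6,7,8} → only 9 remains.
row 7, column 7 = 5: row 7 has {1,3,6,8}; col 7 has {1,2,4,7,8,9}; box has {1,7,8,9} → only 5 remains.
row 9, column 5 = 4: row 9 has {1,3,8,9}; col 5 has {2,5,6,7}; box has {3,6} → only 4 remains.
row 9, column 7 = 6: row 9 has {1,3,4,8,9}; col 7 has {1,2,4,5,7,8,9}; box has {1,5,7,8,9} → only 6 remains.
row 9, column 8 = 2: row 9 has {1,3,4,6,8,9}; col 8 has {1,6,7,9}; box has {1,5,6,7,8,9} → only 2 remains.
row 3, column 7 = 3: row 3 has {1,4,6,7}; col 7 has {1,2,4,5,6,7,8,9}; box has {1,2,4,6,7} → only 3 remains.
row 3, column 9 = 9: row 3 has {1,3,4,6,7}; col 9 has {1,2,3,4,5,6,7,8}; box has {1,2,3,4,6,7} → only 9 remains.
row 4, column 5 = 8: row 4 has {1,2,3,4,5,7,9}; col 5 has {2,4,5,6,7}; box has {2,5,7,9} → only 8 remains.
row 4, column 6 = 6: row 4 has {1,2,3,4,5,7,8,9}; col 6 has {4,9}; box has {2,5,7,8,9} → only 6 remains.
row 5, column 3 = 2: row 5 has {5,6,7,8,9}; col 3 has {1,3,4,9}; box has {3,4,5,6,9} → only 2 remains.
row 5, column 4 = 4: row 5 has {2,5,6,7,8,9}; col 4 has {1,2,3,5,6,7,9}; box has {2,5,6,7,8,9} → only 4 remains.
row 6, column 6 = 1: row 6 has {2,3,4,5,6,9}; col 6 has {4,6,9}; box has {2,4,5,6,7,8,9} → only 1 remains.

1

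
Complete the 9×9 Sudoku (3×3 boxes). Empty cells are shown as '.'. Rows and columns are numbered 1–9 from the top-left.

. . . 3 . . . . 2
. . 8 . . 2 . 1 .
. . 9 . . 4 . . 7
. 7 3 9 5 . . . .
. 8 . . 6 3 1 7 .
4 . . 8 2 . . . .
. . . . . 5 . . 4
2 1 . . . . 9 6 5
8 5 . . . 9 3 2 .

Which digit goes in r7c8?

8

r4c6 = 1: row 4 has {3,5,7,9}; col 6 has {2,3,4,5,9}; box has {2,3,5,6,8,9} → only 1 remains.
r5c4 = 4: row 5 has {1,3,6,7,8}; col 4 has {3,8,9}; box has {1,2,3,5,6,8,9} → only 4 remains.
r5c9 = 9: row 5 has {1,3,4,6,7,8}; col 9 has {2,4,5,7}; box has {1,7} → only 9 remains.
r6c6 = 7: row 6 has {2,4,8}; col 6 has {1,2,3,4,5,9}; box has {1,2,3,4,5,6,8,9} → only 7 remains.
r7c8 = 8: row 7 has {4,5}; col 8 has {1,2,6,7}; box has {2,3,4,5,6,9} → only 8 remains.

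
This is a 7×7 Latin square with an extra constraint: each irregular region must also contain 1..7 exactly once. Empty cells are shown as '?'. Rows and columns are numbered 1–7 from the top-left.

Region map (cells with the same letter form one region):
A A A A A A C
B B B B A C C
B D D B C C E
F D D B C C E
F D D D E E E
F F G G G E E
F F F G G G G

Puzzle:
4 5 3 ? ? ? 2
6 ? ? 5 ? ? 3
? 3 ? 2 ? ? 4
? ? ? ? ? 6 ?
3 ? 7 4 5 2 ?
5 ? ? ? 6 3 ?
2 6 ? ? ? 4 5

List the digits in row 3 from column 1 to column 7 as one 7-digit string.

1362754

R5C2 = 1 (sole candidate).
R5C7 = 6 (sole candidate).
R7C3 = 1 (sole candidate).
R2C3 = 4 (sole candidate).
R4C1 = 7 (sole candidate).
R4C2 = 2 (sole candidate).
R4C3 = 5 (sole candidate).
R4C7 = 1 (sole candidate).
R6C2 = 4 (sole candidate).
R6C3 = 2 (sole candidate).
R6C7 = 7 (sole candidate).
R2C2 = 7 (sole candidate).
R2C6 = 1 (sole candidate).
R3C1 = 1: row 3 has {2,3,4}; col 1 has {2,3,4,5,6,7}; region has {2,4,5,6,7} → only 1 remains.
R3C3 = 6: row 3 has {1,2,3,4}; col 3 has {1,2,3,4,5,7}; region has {1,2,3,4,5,7} → only 6 remains.
R3C5 = 7: row 3 has {1,2,3,4,6}; col 5 has {5,6}; region has {1,2,3,6} → only 7 remains.
R3C6 = 5: row 3 has {1,2,3,4,6,7}; col 6 has {1,2,3,4,6}; region has {1,2,3,6,7} → only 5 remains.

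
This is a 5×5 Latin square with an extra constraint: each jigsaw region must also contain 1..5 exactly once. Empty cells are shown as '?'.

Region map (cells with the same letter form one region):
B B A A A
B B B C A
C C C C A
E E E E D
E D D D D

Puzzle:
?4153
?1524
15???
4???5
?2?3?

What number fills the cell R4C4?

1

R1C1 = 2: row 1 has {1,3,4,5}; col 1 has {1,4}; region has {1,4,5} → only 2 remains.
R2C1 = 3: row 2 has {1,2,4,5}; col 1 has {1,2,4}; region has {1,2,4,5} → only 3 remains.
R3C4 = 4: row 3 has {1,5}; col 4 has {2,3,5}; region has {1,2,5} → only 4 remains.
R3C5 = 2: row 3 has {1,4,5}; col 5 has {3,4,5}; region has {1,3,4,5} → only 2 remains.
R4C2 = 3: row 4 has {4,5}; col 2 has {1,2,4,5}; region has {4} → only 3 remains.
R4C3 = 2: row 4 has {3,4,5}; col 3 has {1,5}; region has {3,4} → only 2 remains.
R4C4 = 1: row 4 has {2,3,4,5}; col 4 has {2,3,4,5}; region has {2,3,4} → only 1 remains.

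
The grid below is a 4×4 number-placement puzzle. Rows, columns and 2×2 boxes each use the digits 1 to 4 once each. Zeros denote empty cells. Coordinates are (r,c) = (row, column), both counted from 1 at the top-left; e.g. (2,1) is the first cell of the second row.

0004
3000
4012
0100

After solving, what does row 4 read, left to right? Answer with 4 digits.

(1,2) = 2 (sole candidate).
(1,3) = 3 (sole candidate).
(2,2) = 4 (sole candidate).
(2,3) = 2 (sole candidate).
(2,4) = 1 (sole candidate).
(3,2) = 3 (sole candidate).
(4,1) = 2: row 4 has {1}; col 1 has {3,4}; box has {1,3,4} → only 2 remains.
(4,3) = 4: row 4 has {1,2}; col 3 has {1,2,3}; box has {1,2} → only 4 remains.
(4,4) = 3: row 4 has {1,2,4}; col 4 has {1,2,4}; box has {1,2,4} → only 3 remains.

2143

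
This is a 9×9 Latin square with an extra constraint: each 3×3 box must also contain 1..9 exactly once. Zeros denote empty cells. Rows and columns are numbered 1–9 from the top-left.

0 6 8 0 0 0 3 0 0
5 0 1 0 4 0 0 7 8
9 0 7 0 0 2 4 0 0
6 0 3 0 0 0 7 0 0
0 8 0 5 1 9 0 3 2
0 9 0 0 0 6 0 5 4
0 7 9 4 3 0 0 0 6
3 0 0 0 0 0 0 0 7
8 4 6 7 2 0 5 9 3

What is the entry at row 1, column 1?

row 2, column 6 = 3 (sole candidate).
row 3, column 2 = 3 (sole candidate).
row 4, column 5 = 8 (sole candidate).
row 4, column 6 = 4 (sole candidate).
row 4, column 8 = 1 (sole candidate).
row 4, column 9 = 9 (sole candidate).
row 5, column 3 = 4 (sole candidate).
row 5, column 7 = 6 (sole candidate).
row 6, column 3 = 2 (sole candidate).
row 6, column 4 = 3 (sole candidate).
row 6, column 5 = 7 (sole candidate).
row 6, column 7 = 8 (sole candidate).
row 8, column 3 = 5 (sole candidate).
row 9, column 6 = 1 (sole candidate).
row 1, column 8 = 2 (sole candidate).
row 2, column 2 = 2 (sole candidate).
row 2, column 7 = 9 (sole candidate).
row 3, column 8 = 6 (sole candidate).
row 4, column 2 = 5 (sole candidate).
row 4, column 4 = 2 (sole candidate).
row 5, column 1 = 7 (sole candidate).
row 6, column 1 = 1 (sole candidate).
row 7, column 1 = 2 (sole candidate).
row 7, column 7 = 1 (sole candidate).
row 7, column 8 = 8 (sole candidate).
row 8, column 2 = 1 (sole candidate).
row 8, column 6 = 8 (sole candidate).
row 8, column 7 = 2 (sole candidate).
row 8, column 8 = 4 (sole candidate).
row 1, column 1 = 4: row 1 has {2,3,6,8}; col 1 has {1,2,3,5,6,7,8,9}; box has {1,2,3,5,6,7,8,9} → only 4 remains.

4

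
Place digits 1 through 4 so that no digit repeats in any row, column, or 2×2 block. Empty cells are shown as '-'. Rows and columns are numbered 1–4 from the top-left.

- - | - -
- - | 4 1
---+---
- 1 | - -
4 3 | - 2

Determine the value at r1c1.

r1c4 = 3 (sole candidate).
r2c2 = 2 (sole candidate).
r3c1 = 2 (sole candidate).
r3c3 = 3 (sole candidate).
r3c4 = 4 (sole candidate).
r4c3 = 1 (sole candidate).
r1c1 = 1: row 1 has {3}; col 1 has {2,4}; box has {2} → only 1 remains.

1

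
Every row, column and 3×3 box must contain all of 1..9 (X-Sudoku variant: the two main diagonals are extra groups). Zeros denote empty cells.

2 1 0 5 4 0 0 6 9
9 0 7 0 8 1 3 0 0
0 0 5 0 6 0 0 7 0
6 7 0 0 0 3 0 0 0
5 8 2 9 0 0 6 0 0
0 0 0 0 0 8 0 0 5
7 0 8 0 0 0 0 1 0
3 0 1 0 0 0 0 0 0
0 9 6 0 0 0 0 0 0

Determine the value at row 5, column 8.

row 1, column 3 = 3 (sole candidate).
row 1, column 6 = 7 (sole candidate).
row 1, column 7 = 8 (sole candidate).
row 2, column 4 = 2 (sole candidate).
row 2, column 9 = 4 (sole candidate).
row 3, column 2 = 4 (sole candidate).
row 3, column 4 = 3 (sole candidate).
row 3, column 6 = 9 (sole candidate).
row 5, column 6 = 4 (sole candidate).
row 5, column 8 = 3: row 5 has {2,4,5,6,8,9}; col 8 has {1,6,7}; box has {5,6} → only 3 remains.

3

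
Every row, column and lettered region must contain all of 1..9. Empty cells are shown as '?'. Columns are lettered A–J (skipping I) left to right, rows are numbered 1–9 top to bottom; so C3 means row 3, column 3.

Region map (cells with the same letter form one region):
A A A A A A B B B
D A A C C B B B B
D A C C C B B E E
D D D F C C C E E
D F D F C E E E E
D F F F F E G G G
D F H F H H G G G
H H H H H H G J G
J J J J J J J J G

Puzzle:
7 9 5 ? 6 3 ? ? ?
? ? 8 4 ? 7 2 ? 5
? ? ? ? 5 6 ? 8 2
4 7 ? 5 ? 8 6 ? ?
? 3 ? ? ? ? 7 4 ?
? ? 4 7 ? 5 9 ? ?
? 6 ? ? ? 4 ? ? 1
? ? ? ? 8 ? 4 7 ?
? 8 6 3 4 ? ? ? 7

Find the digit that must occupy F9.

9

H1 = 1: row 1 has {3,5,6,7,9}; col 8 has {4,7,8}; region has {2,5,6,7} → only 1 remains.
B2 = 1: row 2 has {2,4,5,7,8}; col 2 has {3,6,7,8,9}; region has {3,5,6,7,8,9} → only 1 remains.
B3 = 4: row 3 has {2,5,6,8}; col 2 has {1,3,6,7,8,9}; region has {1,3,5,6,7,8,9} → only 4 remains.
G3 = 3: row 3 has {2,4,5,6,8}; col 7 has {2,4,6,7,9}; region has {1,2,5,6,7} → only 3 remains.
B6 = 2: row 6 has {4,5,7,9}; col 2 has {1,3,4,6,7,8,9}; region has {3,4,5,6,7} → only 2 remains.
E6 = 1: row 6 has {2,4,5,7,9}; col 5 has {4,5,6,8}; region has {2,3,4,5,6,7} → only 1 remains.
B8 = 5: row 8 has {4,7,8}; col 2 has {1,2,3,4,6,7,8,9}; region has {4,8} → only 5 remains.
D1 = 2: row 1 has {1,3,5,6,7,9}; col 4 has {3,4,5,7}; region has {1,3,4,5,6,7,8,9} → only 2 remains.
G1 = 8: row 1 has {1,2,3,5,6,7,9}; col 7 has {2,3,4,6,7,9}; region has {1,2,3,5,6,7} → only 8 remains.
J1 = 4: row 1 has {1,2,3,5,6,7,8,9}; col 9 has {1,2,5,7}; region has {1,2,3,5,6,7,8} → only 4 remains.
H2 = 9: row 2 has {1,2,4,5,7,8}; col 8 has {1,4,7,8}; region has {1,2,3,4,5,6,7,8} → only 9 remains.
H4 = 3: row 4 has {4,5,6,7,8}; col 8 has {1,4,7,8,9}; region has {2,4,5,7,8} → only 3 remains.
J4 = 9: row 4 has {3,4,5,6,7,8}; col 9 has {1,2,4,5,7}; region has {2,3,4,5,7,8} → only 9 remains.
F5 = 1: row 5 has {3,4,7}; col 6 has {3,4,5,6,7,8}; region has {2,3,4,5,7,8,9} → only 1 remains.
J5 = 6: row 5 has {1,3,4,7}; col 9 has {1,2,4,5,7,9}; region has {1,2,3,4,5,7,8,9} → only 6 remains.
H6 = 6: row 6 has {1,2,4,5,7,9}; col 8 has {1,3,4,7,8,9}; region has {1,4,7,9} → only 6 remains.
G7 = 5: row 7 has {1,4,6}; col 7 has {2,3,4,6,7,8,9}; region has {1,4,6,7,9} → only 5 remains.
H7 = 2: row 7 has {1,4,5,6}; col 8 has {1,3,4,6,7,8,9}; region has {1,4,5,6,7,9} → only 2 remains.
J8 = 3: row 8 has {4,5,7,8}; col 9 has {1,2,4,5,6,7,9}; region has {1,2,4,5,6,7,9} → only 3 remains.
G9 = 1: row 9 has {3,4,6,7,8}; col 7 has {2,3,4,5,6,7,8,9}; region has {3,4,6,7,8} → only 1 remains.
H9 = 5: row 9 has {1,3,4,6,7,8}; col 8 has {1,2,3,4,6,7,8,9}; region has {1,3,4,6,7,8} → only 5 remains.
E2 = 3: row 2 has {1,2,4,5,7,8,9}; col 5 has {1,4,5,6,8}; region has {4,5,6,8} → only 3 remains.
E4 = 2: row 4 has {3,4,5,6,7,8,9}; col 5 has {1,3,4,5,6,8}; region has {3,4,5,6,8} → only 2 remains.
E5 = 9: row 5 has {1,3,4,6,7}; col 5 has {1,2,3,4,5,6,8}; region has {2,3,4,5,6,8} → only 9 remains.
J6 = 8: row 6 has {1,2,4,5,6,7,9}; col 9 has {1,2,3,4,5,6,7,9}; region has {1,2,3,4,5,6,7,9} → only 8 remains.
E7 = 7: row 7 has {1,2,4,5,6}; col 5 has {1,2,3,4,5,6,8,9}; region has {4,5,8} → only 7 remains.
A2 = 6: row 2 has {1,2,3,4,5,7,8,9}; col 1 has {4,7}; region has {4,7} → only 6 remains.
D3 = 1: row 3 has {2,3,4,5,6,8}; col 4 has {2,3,4,5,7}; region has {2,3,4,5,6,8,9} → only 1 remains.
C4 = 1: row 4 has {2,3,4,5,6,7,8,9}; col 3 has {4,5,6,8}; region has {4,6,7} → only 1 remains.
C5 = 2: row 5 has {1,3,4,6,7,9}; col 3 has {1,4,5,6,8}; region has {1,4,6,7} → only 2 remains.
D5 = 8: row 5 has {1,2,3,4,6,7,9}; col 4 has {1,2,3,4,5,7}; region has {1,2,3,4,5,6,7} → only 8 remains.
A6 = 3: row 6 has {1,2,4,5,6,7,8,9}; col 1 has {4,6,7}; region has {1,2,4,6,7} → only 3 remains.
D7 = 9: row 7 has {1,2,4,5,6,7}; col 4 has {1,2,3,4,5,7,8}; region has {1,2,3,4,5,6,7,8} → only 9 remains.
C8 = 9: row 8 has {3,4,5,7,8}; col 3 has {1,2,4,5,6,8}; region has {4,5,7,8} → only 9 remains.
D8 = 6: row 8 has {3,4,5,7,8,9}; col 4 has {1,2,3,4,5,7,8,9}; region has {4,5,7,8,9} → only 6 remains.
F8 = 2: row 8 has {3,4,5,6,7,8,9}; col 6 has {1,3,4,5,6,7,8}; region has {4,5,6,7,8,9} → only 2 remains.
F9 = 9: row 9 has {1,3,4,5,6,7,8}; col 6 has {1,2,3,4,5,6,7,8}; region has {1,3,4,5,6,7,8} → only 9 remains.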